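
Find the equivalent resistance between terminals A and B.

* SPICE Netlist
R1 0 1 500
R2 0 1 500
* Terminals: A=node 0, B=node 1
Reduce the network between node 0 (A) and node 1 (B) by series/parallel combination:
  Rp1 = R1 ‖ R2 (parallel, both between nodes 0 and 1) = 1/(1/500 + 1/500) = 250 Ω
R_eq = 250 Ω

Final answer: 250 Ω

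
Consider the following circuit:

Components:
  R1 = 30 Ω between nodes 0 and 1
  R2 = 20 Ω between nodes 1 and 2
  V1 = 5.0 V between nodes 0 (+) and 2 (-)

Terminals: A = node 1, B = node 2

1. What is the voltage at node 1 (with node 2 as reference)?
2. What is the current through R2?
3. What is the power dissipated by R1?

Nodal analysis, taking node 2 as the 0 V reference.
Source V1 fixes V_0 = 5 V.
KCL at each unknown node (sum of currents leaving = 0; resistances in Ω):
  Node 1: (V_1 - 5)/30 + (V_1 - 0)/20 = 0
Collecting terms: 0.08333 × V_1 = 0.1667  =>  V_1 = 2 V
Part 1:
  Read off the nodal solution: V_1 = 2 V
Part 2:
  I_R2 = (V_1 - V_2)/R2 = (2 - 0)/20 = 0.1 A
  Magnitude: I_R2 = 0.1 A
Part 3:
  I_R1 = (V_0 - V_1)/R1 = (5 - 2)/30 = 0.1 A
  P_R1 = I_R1² × R1 = (0.1)² × 30 = 0.3 W

Final answers:
1. V_1 = 2 V
2. I_R2 = 0.1 A
3. P_R1 = 0.3 W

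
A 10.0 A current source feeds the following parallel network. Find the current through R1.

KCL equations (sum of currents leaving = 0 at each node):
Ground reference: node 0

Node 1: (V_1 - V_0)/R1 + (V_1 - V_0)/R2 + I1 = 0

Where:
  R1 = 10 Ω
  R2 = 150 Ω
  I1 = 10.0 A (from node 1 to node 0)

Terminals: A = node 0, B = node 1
All resistors sit directly between nodes 0 and 1, so they are in parallel and share one voltage V; the full source current 10 A splits among them.
1/R_par = 1/10 + 1/150 = 0.1067 S  =>  R_par = 9.375 Ω
V = I × R_par = 10 × 9.375 = 93.75 V
I_R1 = V/R1 = 93.75/10 = 9.375 A

Final answer: 9.375 A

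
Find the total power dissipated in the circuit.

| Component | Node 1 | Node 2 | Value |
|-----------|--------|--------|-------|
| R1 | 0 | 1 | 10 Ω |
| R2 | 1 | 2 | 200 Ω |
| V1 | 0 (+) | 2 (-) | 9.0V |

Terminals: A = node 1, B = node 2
Nodal analysis, taking node 2 as the 0 V reference.
Source V1 fixes V_0 = 9 V.
KCL at each unknown node (sum of currents leaving = 0; resistances in Ω):
  Node 1: (V_1 - 9)/10 + (V_1 - 0)/200 = 0
Collecting terms: 0.105 × V_1 = 0.9  =>  V_1 = 8.571 V
Power in each resistor, P = (ΔV)²/R:
  P_R1 = (9 - 8.571)²/10 = 0.01837 W
  P_R2 = (8.571 - 0)²/200 = 0.3673 W
P_total = P_R1 + P_R2 = 0.3857 W

Final answer: 0.3857 W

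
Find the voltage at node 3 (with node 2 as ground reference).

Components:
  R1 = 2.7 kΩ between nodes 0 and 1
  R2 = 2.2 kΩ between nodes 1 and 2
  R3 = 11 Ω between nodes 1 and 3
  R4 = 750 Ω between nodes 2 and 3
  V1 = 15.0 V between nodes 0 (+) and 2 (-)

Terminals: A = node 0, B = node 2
Nodal analysis, taking node 2 as the 0 V reference.
Source V1 fixes V_0 = 15 V.
KCL at each unknown node (sum of currents leaving = 0; resistances in Ω):
  Node 1: (V_1 - 15)/2700 + (V_1 - 0)/2200 + (V_1 - V_3)/11 = 0
  Node 3: (V_3 - V_1)/11 + (V_3 - 0)/750 = 0
Collecting terms (coefficients in siemens):
  0.09173·V_1 - 0.09091·V_3 = 0.005556
  0.09224·V_3 - 0.09091·V_1 = 0
Determinant D = (0.09173)(0.09224) - (-0.09091)(-0.09091) = 0.0001973
V_1 = [(0.005556)(0.09224) - (-0.09091)(0)]/D = 2.597 V
V_3 = [(0.09173)(0) - (0.005556)(-0.09091)]/D = 2.56 V
The requested potential is V_3 = 2.56 V.

Final answer: V_3 = 2.56 V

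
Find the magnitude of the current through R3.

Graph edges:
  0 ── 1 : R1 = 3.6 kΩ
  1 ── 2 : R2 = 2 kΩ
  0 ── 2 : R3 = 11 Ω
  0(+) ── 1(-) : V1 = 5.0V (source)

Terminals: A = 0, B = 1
Nodal analysis, taking node 1 as the 0 V reference.
Source V1 fixes V_0 = 5 V.
KCL at each unknown node (sum of currents leaving = 0; resistances in Ω):
  Node 2: (V_2 - 0)/2000 + (V_2 - 5)/11 = 0
Collecting terms: 0.09141 × V_2 = 0.4545  =>  V_2 = 4.973 V
I_R3 = (V_0 - V_2)/R3 = (5 - 4.973)/11 = 0.002486 A
|I_R3| = 0.002486 A

Final answer: |I_R3| = 0.002486 A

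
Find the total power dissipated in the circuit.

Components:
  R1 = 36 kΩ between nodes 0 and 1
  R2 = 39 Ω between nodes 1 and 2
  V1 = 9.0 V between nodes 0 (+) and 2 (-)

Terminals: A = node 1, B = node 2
Nodal analysis, taking node 2 as the 0 V reference.
Source V1 fixes V_0 = 9 V.
KCL at each unknown node (sum of currents leaving = 0; resistances in Ω):
  Node 1: (V_1 - 9)/36000 + (V_1 - 0)/39 = 0
Collecting terms: 0.02567 × V_1 = 0.00025  =>  V_1 = 0.009739 V
Power in each resistor, P = (ΔV)²/R:
  P_R1 = (9 - 0.009739)²/36000 = 0.002245 W
  P_R2 = (0.009739 - 0)²/39 = 0.000002432 W
P_total = P_R1 + P_R2 = 0.002248 W

Final answer: 0.002248 W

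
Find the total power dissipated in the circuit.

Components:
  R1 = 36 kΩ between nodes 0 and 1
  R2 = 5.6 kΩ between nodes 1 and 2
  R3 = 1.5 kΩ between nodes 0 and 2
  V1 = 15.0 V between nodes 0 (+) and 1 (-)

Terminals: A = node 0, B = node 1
Nodal analysis, taking node 1 as the 0 V reference.
Source V1 fixes V_0 = 15 V.
KCL at each unknown node (sum of currents leaving = 0; resistances in Ω):
  Node 2: (V_2 - 0)/5600 + (V_2 - 15)/1500 = 0
Collecting terms: 0.0008452 × V_2 = 0.01  =>  V_2 = 11.83 V
Power in each resistor, P = (ΔV)²/R:
  P_R1 = (15 - 0)²/36000 = 0.00625 W
  P_R2 = (0 - 11.83)²/5600 = 0.025 W
  P_R3 = (15 - 11.83)²/1500 = 0.006695 W
P_total = P_R1 + P_R2 + P_R3 = 0.03794 W

Final answer: 0.03794 W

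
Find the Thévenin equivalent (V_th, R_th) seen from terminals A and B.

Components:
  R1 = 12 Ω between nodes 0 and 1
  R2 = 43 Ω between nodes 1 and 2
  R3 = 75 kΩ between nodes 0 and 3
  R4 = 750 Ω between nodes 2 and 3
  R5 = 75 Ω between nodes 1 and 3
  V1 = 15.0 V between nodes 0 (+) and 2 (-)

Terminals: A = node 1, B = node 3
Step 1 — V_th is the open-circuit voltage V_A - V_B (nothing connected across the terminals).
Nodal analysis, taking node 2 as the 0 V reference.
Source V1 fixes V_0 = 15 V.
KCL at each unknown node (sum of currents leaving = 0; resistances in Ω):
  Node 1: (V_1 - 15)/12 + (V_1 - 0)/43 + (V_1 - V_3)/75 = 0
  Node 3: (V_3 - 15)/75000 + (V_3 - 0)/750 + (V_3 - V_1)/75 = 0
Collecting terms (coefficients in siemens):
  0.1199·V_1 - 0.01333·V_3 = 1.25
  0.01468·V_3 - 0.01333·V_1 = 0.0002
Determinant D = (0.1199)(0.01468) - (-0.01333)(-0.01333) = 0.001583
V_1 = [(1.25)(0.01468) - (-0.01333)(0.0002)]/D = 11.6 V
V_3 = [(0.1199)(0.0002) - (1.25)(-0.01333)]/D = 10.55 V
V_th = V_1 - V_3 = 11.6 - 10.55 = 1.05 V
Step 2 — R_th: zero the source — replace V1 by a short circuit (node 2 merges into node 0) — and find the resistance seen between A (node 1) and B (node 3).
Reduce the network between node 1 (A) and node 3 (B) by series/parallel combination:
  Rp1 = R1 ‖ R2 (parallel, both between nodes 0 and 1) = 1/(1/12 + 1/43) = 9.382 Ω
  Rp2 = R3 ‖ R4 (parallel, both between nodes 0 and 3) = 1/(1/75000 + 1/750) = 742.6 Ω
  Rs1 = Rp1 + Rp2 (series, joined only at node 0) = 9.382 + 742.6 = 752 Ω
  Rp3 = R5 ‖ Rs1 (parallel, both between nodes 1 and 3) = 1/(1/75 + 1/752) = 68.2 Ω
R_th = 68.2 Ω

Final answer: V_th = 1.05 V, R_th = 68.2 Ω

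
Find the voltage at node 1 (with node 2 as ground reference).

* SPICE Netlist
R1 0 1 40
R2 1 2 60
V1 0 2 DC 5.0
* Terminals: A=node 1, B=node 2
Nodal analysis, taking node 2 as the 0 V reference.
Source V1 fixes V_0 = 5 V.
KCL at each unknown node (sum of currents leaving = 0; resistances in Ω):
  Node 1: (V_1 - 5)/40 + (V_1 - 0)/60 = 0
Collecting terms: 0.04167 × V_1 = 0.125  =>  V_1 = 3 V
The requested potential is V_1 = 3 V.

Final answer: V_1 = 3 V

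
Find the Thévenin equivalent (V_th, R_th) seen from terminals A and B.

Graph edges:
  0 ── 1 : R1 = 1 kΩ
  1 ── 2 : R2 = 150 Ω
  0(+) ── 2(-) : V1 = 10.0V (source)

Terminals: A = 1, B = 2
Step 1 — V_th is the open-circuit voltage V_A - V_B (nothing connected across the terminals).
Nodal analysis, taking node 2 as the 0 V reference.
Source V1 fixes V_0 = 10 V.
KCL at each unknown node (sum of currents leaving = 0; resistances in Ω):
  Node 1: (V_1 - 10)/1000 + (V_1 - 0)/150 = 0
Collecting terms: 0.007667 × V_1 = 0.01  =>  V_1 = 1.304 V
V_th = V_1 - V_2 = 1.304 - 0 = 1.304 V
Step 2 — R_th: zero the source — replace V1 by a short circuit (node 2 merges into node 0) — and find the resistance seen between A (node 1) and B (node 0).
Reduce the network between node 1 (A) and node 0 (B) by series/parallel combination:
  Rp1 = R1 ‖ R2 (parallel, both between nodes 0 and 1) = 1/(1/1000 + 1/150) = 130.4 Ω
R_th = 130.4 Ω

Final answer: V_th = 1.304 V, R_th = 130.4 Ω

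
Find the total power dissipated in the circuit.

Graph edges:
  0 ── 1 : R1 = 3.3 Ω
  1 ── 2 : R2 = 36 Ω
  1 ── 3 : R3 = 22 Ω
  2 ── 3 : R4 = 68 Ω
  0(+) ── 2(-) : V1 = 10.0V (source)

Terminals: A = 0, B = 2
Nodal analysis, taking node 2 as the 0 V reference.
Source V1 fixes V_0 = 10 V.
KCL at each unknown node (sum of currents leaving = 0; resistances in Ω):
  Node 1: (V_1 - 10)/3.3 + (V_1 - 0)/36 + (V_1 - V_3)/22 = 0
  Node 3: (V_3 - V_1)/22 + (V_3 - 0)/68 = 0
Collecting terms (coefficients in siemens):
  0.3763·V_1 - 0.04545·V_3 = 3.03
  0.06016·V_3 - 0.04545·V_1 = 0
Determinant D = (0.3763)(0.06016) - (-0.04545)(-0.04545) = 0.02057
V_1 = [(3.03)(0.06016) - (-0.04545)(0)]/D = 8.863 V
V_3 = [(0.3763)(0) - (3.03)(-0.04545)]/D = 6.696 V
Power in each resistor, P = (ΔV)²/R:
  P_R1 = (10 - 8.863)²/3.3 = 0.392 W
  P_R2 = (8.863 - 0)²/36 = 2.182 W
  P_R3 = (8.863 - 6.696)²/22 = 0.2133 W
  P_R4 = (0 - 6.696)²/68 = 0.6594 W
P_total = P_R1 + P_R2 + P_R3 + P_R4 = 3.447 W

Final answer: 3.447 W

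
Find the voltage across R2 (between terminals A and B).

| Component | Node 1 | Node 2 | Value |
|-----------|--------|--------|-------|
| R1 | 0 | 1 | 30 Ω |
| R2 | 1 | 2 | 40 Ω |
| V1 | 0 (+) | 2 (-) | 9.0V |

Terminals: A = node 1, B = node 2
R1 and R2 are in series across V1 (node 0 → node 1 → node 2), and the output A–B is taken across R2, so this is a voltage divider.
Series current: I = V1/(R1 + R2) = 9/(30 + 40) = 9/70 = 0.1286 A
V_R2 = I × R2 = V1 × R2/(R1 + R2) = 9 × 40/70 = 5.143 V

Final answer: 5.143 V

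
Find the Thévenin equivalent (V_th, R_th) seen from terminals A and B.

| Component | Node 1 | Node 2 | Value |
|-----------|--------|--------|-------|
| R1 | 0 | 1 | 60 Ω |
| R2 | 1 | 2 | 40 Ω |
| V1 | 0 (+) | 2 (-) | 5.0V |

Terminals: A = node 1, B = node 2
Step 1 — V_th is the open-circuit voltage V_A - V_B (nothing connected across the terminals).
Nodal analysis, taking node 2 as the 0 V reference.
Source V1 fixes V_0 = 5 V.
KCL at each unknown node (sum of currents leaving = 0; resistances in Ω):
  Node 1: (V_1 - 5)/60 + (V_1 - 0)/40 = 0
Collecting terms: 0.04167 × V_1 = 0.08333  =>  V_1 = 2 V
V_th = V_1 - V_2 = 2 - 0 = 2 V
Step 2 — R_th: zero the source — replace V1 by a short circuit (node 2 merges into node 0) — and find the resistance seen between A (node 1) and B (node 0).
Reduce the network between node 1 (A) and node 0 (B) by series/parallel combination:
  Rp1 = R1 ‖ R2 (parallel, both between nodes 0 and 1) = 1/(1/60 + 1/40) = 24 Ω
R_th = 24 Ω

Final answer: V_th = 2 V, R_th = 24 Ω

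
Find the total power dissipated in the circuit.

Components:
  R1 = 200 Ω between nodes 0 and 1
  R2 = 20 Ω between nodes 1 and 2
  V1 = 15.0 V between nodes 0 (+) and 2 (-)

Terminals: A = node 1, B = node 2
Nodal analysis, taking node 2 as the 0 V reference.
Source V1 fixes V_0 = 15 V.
KCL at each unknown node (sum of currents leaving = 0; resistances in Ω):
  Node 1: (V_1 - 15)/200 + (V_1 - 0)/20 = 0
Collecting terms: 0.055 × V_1 = 0.075  =>  V_1 = 1.364 V
Power in each resistor, P = (ΔV)²/R:
  P_R1 = (15 - 1.364)²/200 = 0.9298 W
  P_R2 = (1.364 - 0)²/20 = 0.09298 W
P_total = P_R1 + P_R2 = 1.023 W

Final answer: 1.023 W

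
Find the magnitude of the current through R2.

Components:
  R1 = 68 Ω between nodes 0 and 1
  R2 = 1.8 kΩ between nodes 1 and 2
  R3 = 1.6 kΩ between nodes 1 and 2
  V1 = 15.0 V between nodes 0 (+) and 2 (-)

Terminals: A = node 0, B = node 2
Nodal analysis, taking node 2 as the 0 V reference.
Source V1 fixes V_0 = 15 V.
KCL at each unknown node (sum of currents leaving = 0; resistances in Ω):
  Node 1: (V_1 - 15)/68 + (V_1 - 0)/1800 + (V_1 - 0)/1600 = 0
Collecting terms: 0.01589 × V_1 = 0.2206  =>  V_1 = 13.89 V
I_R2 = (V_1 - V_2)/R2 = (13.89 - 0)/1800 = 0.007714 A
|I_R2| = 0.007714 A

Final answer: |I_R2| = 0.007714 A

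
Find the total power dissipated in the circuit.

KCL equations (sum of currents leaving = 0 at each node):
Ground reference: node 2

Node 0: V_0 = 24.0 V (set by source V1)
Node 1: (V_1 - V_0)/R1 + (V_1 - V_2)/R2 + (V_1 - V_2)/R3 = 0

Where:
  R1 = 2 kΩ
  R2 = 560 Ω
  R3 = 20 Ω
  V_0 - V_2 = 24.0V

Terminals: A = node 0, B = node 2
Nodal analysis, taking node 2 as the 0 V reference.
Source V1 fixes V_0 = 24 V.
KCL at each unknown node (sum of currents leaving = 0; resistances in Ω):
  Node 1: (V_1 - 24)/2000 + (V_1 - 0)/560 + (V_1 - 0)/20 = 0
Collecting terms: 0.05229 × V_1 = 0.012  =>  V_1 = 0.2295 V
Power in each resistor, P = (ΔV)²/R:
  P_R1 = (24 - 0.2295)²/2000 = 0.2825 W
  P_R2 = (0.2295 - 0)²/560 = 0.00009406 W
  P_R3 = (0.2295 - 0)²/20 = 0.002634 W
P_total = P_R1 + P_R2 + P_R3 = 0.2852 W

Final answer: 0.2852 W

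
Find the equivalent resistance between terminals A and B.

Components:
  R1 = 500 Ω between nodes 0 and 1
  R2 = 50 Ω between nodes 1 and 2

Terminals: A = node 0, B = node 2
Reduce the network between node 0 (A) and node 2 (B) by series/parallel combination:
  Rs1 = R1 + R2 (series, joined only at node 1) = 500 + 50 = 550 Ω
R_eq = 550 Ω

Final answer: 550 Ω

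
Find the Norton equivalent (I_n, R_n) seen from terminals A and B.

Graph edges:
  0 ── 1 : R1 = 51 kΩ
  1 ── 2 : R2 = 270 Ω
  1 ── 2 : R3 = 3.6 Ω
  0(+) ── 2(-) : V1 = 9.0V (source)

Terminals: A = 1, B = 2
Find the Thévenin equivalent first; then I_n = V_th/R_th and R_n = R_th.
Step 1 — V_th is the open-circuit voltage V_A - V_B (nothing connected across the terminals).
Nodal analysis, taking node 2 as the 0 V reference.
Source V1 fixes V_0 = 9 V.
KCL at each unknown node (sum of currents leaving = 0; resistances in Ω):
  Node 1: (V_1 - 9)/51000 + (V_1 - 0)/270 + (V_1 - 0)/3.6 = 0
Collecting terms: 0.2815 × V_1 = 0.0001765  =>  V_1 = 0.0006269 V
V_th = V_1 - V_2 = 0.0006269 - 0 = 0.0006269 V
Step 2 — R_th: zero the source — replace V1 by a short circuit (node 2 merges into node 0) — and find the resistance seen between A (node 1) and B (node 0).
Reduce the network between node 1 (A) and node 0 (B) by series/parallel combination:
  Rp1 = R1 ‖ R2 ‖ R3 (parallel, all between nodes 0 and 1) = 1/(1/51000 + 1/270 + 1/3.6) = 3.552 Ω
R_th = 3.552 Ω
I_n = V_th/R_th = 0.0006269/3.552 = 0.0001765 A, and R_n = R_th = 3.552 Ω

Final answer: I_n = 0.0001765 A, R_n = 3.552 Ω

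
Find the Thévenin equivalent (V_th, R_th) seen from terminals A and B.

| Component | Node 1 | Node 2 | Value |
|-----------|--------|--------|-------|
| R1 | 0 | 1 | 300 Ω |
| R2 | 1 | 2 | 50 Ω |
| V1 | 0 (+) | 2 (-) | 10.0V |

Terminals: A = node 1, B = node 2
Step 1 — V_th is the open-circuit voltage V_A - V_B (nothing connected across the terminals).
Nodal analysis, taking node 2 as the 0 V reference.
Source V1 fixes V_0 = 10 V.
KCL at each unknown node (sum of currents leaving = 0; resistances in Ω):
  Node 1: (V_1 - 10)/300 + (V_1 - 0)/50 = 0
Collecting terms: 0.02333 × V_1 = 0.03333  =>  V_1 = 1.429 V
V_th = V_1 - V_2 = 1.429 - 0 = 1.429 V
Step 2 — R_th: zero the source — replace V1 by a short circuit (node 2 merges into node 0) — and find the resistance seen between A (node 1) and B (node 0).
Reduce the network between node 1 (A) and node 0 (B) by series/parallel combination:
  Rp1 = R1 ‖ R2 (parallel, both between nodes 0 and 1) = 1/(1/300 + 1/50) = 42.86 Ω
R_th = 42.86 Ω

Final answer: V_th = 1.429 V, R_th = 42.86 Ω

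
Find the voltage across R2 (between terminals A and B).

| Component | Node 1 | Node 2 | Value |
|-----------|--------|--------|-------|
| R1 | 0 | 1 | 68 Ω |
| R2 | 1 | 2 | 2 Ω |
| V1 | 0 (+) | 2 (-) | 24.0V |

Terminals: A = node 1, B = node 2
R1 and R2 are in series across V1 (node 0 → node 1 → node 2), and the output A–B is taken across R2, so this is a voltage divider.
Series current: I = V1/(R1 + R2) = 24/(68 + 2) = 24/70 = 0.3429 A
V_R2 = I × R2 = V1 × R2/(R1 + R2) = 24 × 2/70 = 0.6857 V

Final answer: 0.6857 V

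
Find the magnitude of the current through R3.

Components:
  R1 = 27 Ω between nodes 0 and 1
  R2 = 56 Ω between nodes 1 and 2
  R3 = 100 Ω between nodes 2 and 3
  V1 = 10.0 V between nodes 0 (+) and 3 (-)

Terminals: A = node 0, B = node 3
Nodal analysis, taking node 3 as the 0 V reference.
Source V1 fixes V_0 = 10 V.
KCL at each unknown node (sum of currents leaving = 0; resistances in Ω):
  Node 1: (V_1 - 10)/27 + (V_1 - V_2)/56 = 0
  Node 2: (V_2 - V_1)/56 + (V_2 - 0)/100 = 0
Collecting terms (coefficients in siemens):
  0.05489·V_1 - 0.01786·V_2 = 0.3704
  0.02786·V_2 - 0.01786·V_1 = 0
Determinant D = (0.05489)(0.02786) - (-0.01786)(-0.01786) = 0.00121
V_1 = [(0.3704)(0.02786) - (-0.01786)(0)]/D = 8.525 V
V_2 = [(0.05489)(0) - (0.3704)(-0.01786)]/D = 5.464 V
I_R3 = (V_2 - V_3)/R3 = (5.464 - 0)/100 = 0.05464 A
|I_R3| = 0.05464 A

Final answer: |I_R3| = 0.05464 A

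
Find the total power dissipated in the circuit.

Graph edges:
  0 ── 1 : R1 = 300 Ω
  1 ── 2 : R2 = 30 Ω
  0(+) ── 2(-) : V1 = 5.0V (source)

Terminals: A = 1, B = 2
Nodal analysis, taking node 2 as the 0 V reference.
Source V1 fixes V_0 = 5 V.
KCL at each unknown node (sum of currents leaving = 0; resistances in Ω):
  Node 1: (V_1 - 5)/300 + (V_1 - 0)/30 = 0
Collecting terms: 0.03667 × V_1 = 0.01667  =>  V_1 = 0.4545 V
Power in each resistor, P = (ΔV)²/R:
  P_R1 = (5 - 0.4545)²/300 = 0.06887 W
  P_R2 = (0.4545 - 0)²/30 = 0.006887 W
P_total = P_R1 + P_R2 = 0.07576 W

Final answer: 0.07576 W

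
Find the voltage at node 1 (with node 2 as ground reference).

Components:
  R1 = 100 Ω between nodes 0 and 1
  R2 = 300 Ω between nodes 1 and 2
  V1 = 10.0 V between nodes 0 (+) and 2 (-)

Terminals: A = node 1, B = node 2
Nodal analysis, taking node 2 as the 0 V reference.
Source V1 fixes V_0 = 10 V.
KCL at each unknown node (sum of currents leaving = 0; resistances in Ω):
  Node 1: (V_1 - 10)/100 + (V_1 - 0)/300 = 0
Collecting terms: 0.01333 × V_1 = 0.1  =>  V_1 = 7.5 V
The requested potential is V_1 = 7.5 V.

Final answer: V_1 = 7.5 V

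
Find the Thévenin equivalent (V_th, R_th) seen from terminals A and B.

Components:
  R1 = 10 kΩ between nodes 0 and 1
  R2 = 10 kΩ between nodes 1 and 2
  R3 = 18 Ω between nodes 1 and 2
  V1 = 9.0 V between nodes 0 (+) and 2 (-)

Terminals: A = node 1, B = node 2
Step 1 — V_th is the open-circuit voltage V_A - V_B (nothing connected across the terminals).
Nodal analysis, taking node 2 as the 0 V reference.
Source V1 fixes V_0 = 9 V.
KCL at each unknown node (sum of currents leaving = 0; resistances in Ω):
  Node 1: (V_1 - 9)/10000 + (V_1 - 0)/10000 + (V_1 - 0)/18 = 0
Collecting terms: 0.05576 × V_1 = 0.0009  =>  V_1 = 0.01614 V
V_th = V_1 - V_2 = 0.01614 - 0 = 0.01614 V
Step 2 — R_th: zero the source — replace V1 by a short circuit (node 2 merges into node 0) — and find the resistance seen between A (node 1) and B (node 0).
Reduce the network between node 1 (A) and node 0 (B) by series/parallel combination:
  Rp1 = R1 ‖ R2 ‖ R3 (parallel, all between nodes 0 and 1) = 1/(1/10000 + 1/10000 + 1/18) = 17.94 Ω
R_th = 17.94 Ω

Final answer: V_th = 0.01614 V, R_th = 17.94 Ω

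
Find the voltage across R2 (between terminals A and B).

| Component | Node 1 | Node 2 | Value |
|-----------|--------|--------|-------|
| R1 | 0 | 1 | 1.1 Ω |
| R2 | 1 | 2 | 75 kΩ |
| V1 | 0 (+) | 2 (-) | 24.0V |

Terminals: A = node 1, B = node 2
R1 and R2 are in series across V1 (node 0 → node 1 → node 2), and the output A–B is taken across R2, so this is a voltage divider.
Series current: I = V1/(R1 + R2) = 24/(1.1 + 75000) = 24/75000 = 0.00032 A
V_R2 = I × R2 = V1 × R2/(R1 + R2) = 24 × 75000/75000 = 24 V

Final answer: 24 V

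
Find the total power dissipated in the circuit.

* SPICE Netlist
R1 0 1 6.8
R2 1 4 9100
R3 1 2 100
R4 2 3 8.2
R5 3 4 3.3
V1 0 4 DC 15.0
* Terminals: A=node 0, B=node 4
Nodal analysis, taking node 4 as the 0 V reference.
Source V1 fixes V_0 = 15 V.
KCL at each unknown node (sum of currents leaving = 0; resistances in Ω):
  Node 1: (V_1 - 15)/6.8 + (V_1 - 0)/9100 + (V_1 - V_2)/100 = 0
  Node 2: (V_2 - V_1)/100 + (V_2 - V_3)/8.2 = 0
  Node 3: (V_3 - V_2)/8.2 + (V_3 - 0)/3.3 = 0
Collecting terms (coefficients in siemens):
  0.1572·V_1 - 0.01·V_2 = 2.206
  0.132·V_2 - 0.01·V_1 - 0.122·V_3 = 0
  0.425·V_3 - 0.122·V_2 = 0
Solving these 3 simultaneous equations (Gaussian elimination) gives:
  V_1 = 14.13 V, V_2 = 1.457 V, V_3 = 0.4181 V
Power in each resistor, P = (ΔV)²/R:
  P_R1 = (15 - 14.13)²/6.8 = 0.1119 W
  P_R2 = (14.13 - 0)²/9100 = 0.02193 W
  P_R3 = (14.13 - 1.457)²/100 = 1.605 W
  P_R4 = (1.457 - 0.4181)²/8.2 = 0.1316 W
  P_R5 = (0.4181 - 0)²/3.3 = 0.05298 W
P_total = P_R1 + P_R2 + P_R3 + P_R4 + P_R5 = 1.924 W

Final answer: 1.924 W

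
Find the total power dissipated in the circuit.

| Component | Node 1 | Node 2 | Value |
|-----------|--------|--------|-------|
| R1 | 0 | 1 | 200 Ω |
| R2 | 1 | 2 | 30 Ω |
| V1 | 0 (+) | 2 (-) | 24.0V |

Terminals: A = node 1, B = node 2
Nodal analysis, taking node 2 as the 0 V reference.
Source V1 fixes V_0 = 24 V.
KCL at each unknown node (sum of currents leaving = 0; resistances in Ω):
  Node 1: (V_1 - 24)/200 + (V_1 - 0)/30 = 0
Collecting terms: 0.03833 × V_1 = 0.12  =>  V_1 = 3.13 V
Power in each resistor, P = (ΔV)²/R:
  P_R1 = (24 - 3.13)²/200 = 2.178 W
  P_R2 = (3.13 - 0)²/30 = 0.3267 W
P_total = P_R1 + P_R2 = 2.504 W

Final answer: 2.504 W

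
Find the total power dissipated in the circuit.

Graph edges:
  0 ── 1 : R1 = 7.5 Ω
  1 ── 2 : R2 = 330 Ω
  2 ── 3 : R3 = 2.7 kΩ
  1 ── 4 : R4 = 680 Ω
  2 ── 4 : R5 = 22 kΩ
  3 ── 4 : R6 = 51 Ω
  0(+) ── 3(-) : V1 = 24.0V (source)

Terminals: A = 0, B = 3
Nodal analysis, taking node 3 as the 0 V reference.
Source V1 fixes V_0 = 24 V.
KCL at each unknown node (sum of currents leaving = 0; resistances in Ω):
  Node 1: (V_1 - 24)/7.5 + (V_1 - V_2)/330 + (V_1 - V_4)/680 = 0
  Node 2: (V_2 - V_1)/330 + (V_2 - 0)/2700 + (V_2 - V_4)/22000 = 0
  Node 4: (V_4 - V_1)/680 + (V_4 - V_2)/22000 + (V_4 - 0)/51 = 0
Collecting terms (coefficients in siemens):
  0.1378·V_1 - 0.00303·V_2 - 0.001471·V_4 = 3.2
  0.003446·V_2 - 0.00303·V_1 - 0.00004545·V_4 = 0
  0.02112·V_4 - 0.001471·V_1 - 0.00004545·V_2 = 0
Solving these 3 simultaneous equations (Gaussian elimination) gives:
  V_1 = 23.69 V, V_2 = 20.86 V, V_4 = 1.694 V
Power in each resistor, P = (ΔV)²/R:
  P_R1 = (24 - 23.69)²/7.5 = 0.01257 W
  P_R2 = (23.69 - 20.86)²/330 = 0.02438 W
  P_R3 = (20.86 - 0)²/2700 = 0.1611 W
  P_R4 = (23.69 - 1.694)²/680 = 0.7117 W
  P_R5 = (20.86 - 1.694)²/22000 = 0.01669 W
  P_R6 = (0 - 1.694)²/51 = 0.05629 W
P_total = P_R1 + P_R2 + P_R3 + P_R4 + P_R5 + P_R6 = 0.9827 W

Final answer: 0.9827 W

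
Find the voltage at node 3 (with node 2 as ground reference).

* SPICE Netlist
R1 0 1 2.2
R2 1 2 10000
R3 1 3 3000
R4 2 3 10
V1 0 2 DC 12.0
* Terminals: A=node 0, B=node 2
Nodal analysis, taking node 2 as the 0 V reference.
Source V1 fixes V_0 = 12 V.
KCL at each unknown node (sum of currents leaving = 0; resistances in Ω):
  Node 1: (V_1 - 12)/2.2 + (V_1 - 0)/10000 + (V_1 - V_3)/3000 = 0
  Node 3: (V_3 - V_1)/3000 + (V_3 - 0)/10 = 0
Collecting terms (coefficients in siemens):
  0.455·V_1 - 0.0003333·V_3 = 5.455
  0.1003·V_3 - 0.0003333·V_1 = 0
Determinant D = (0.455)(0.1003) - (-0.0003333)(-0.0003333) = 0.04565
V_1 = [(5.455)(0.1003) - (-0.0003333)(0)]/D = 11.99 V
V_3 = [(0.455)(0) - (5.455)(-0.0003333)]/D = 0.03983 V
The requested potential is V_3 = 0.03983 V.

Final answer: V_3 = 0.03983 V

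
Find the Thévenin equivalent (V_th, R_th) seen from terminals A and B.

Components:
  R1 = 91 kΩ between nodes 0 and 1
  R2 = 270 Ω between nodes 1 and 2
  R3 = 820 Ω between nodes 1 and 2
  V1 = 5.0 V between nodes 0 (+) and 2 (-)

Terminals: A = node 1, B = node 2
Step 1 — V_th is the open-circuit voltage V_A - V_B (nothing connected across the terminals).
Nodal analysis, taking node 2 as the 0 V reference.
Source V1 fixes V_0 = 5 V.
KCL at each unknown node (sum of currents leaving = 0; resistances in Ω):
  Node 1: (V_1 - 5)/91000 + (V_1 - 0)/270 + (V_1 - 0)/820 = 0
Collecting terms: 0.004934 × V_1 = 0.00005495  =>  V_1 = 0.01114 V
V_th = V_1 - V_2 = 0.01114 - 0 = 0.01114 V
Step 2 — R_th: zero the source — replace V1 by a short circuit (node 2 merges into node 0) — and find the resistance seen between A (node 1) and B (node 0).
Reduce the network between node 1 (A) and node 0 (B) by series/parallel combination:
  Rp1 = R1 ‖ R2 ‖ R3 (parallel, all between nodes 0 and 1) = 1/(1/91000 + 1/270 + 1/820) = 202.7 Ω
R_th = 202.7 Ω

Final answer: V_th = 0.01114 V, R_th = 202.7 Ω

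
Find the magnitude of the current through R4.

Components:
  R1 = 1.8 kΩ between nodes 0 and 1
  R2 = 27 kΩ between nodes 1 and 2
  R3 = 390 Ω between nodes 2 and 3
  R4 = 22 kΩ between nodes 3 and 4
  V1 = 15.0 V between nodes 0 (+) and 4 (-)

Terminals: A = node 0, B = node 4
Nodal analysis, taking node 4 as the 0 V reference.
Source V1 fixes V_0 = 15 V.
KCL at each unknown node (sum of currents leaving = 0; resistances in Ω):
  Node 1: (V_1 - 15)/1800 + (V_1 - V_2)/27000 = 0
  Node 2: (V_2 - V_1)/27000 + (V_2 - V_3)/390 = 0
  Node 3: (V_3 - V_2)/390 + (V_3 - 0)/22000 = 0
Collecting terms (coefficients in siemens):
  0.0005926·V_1 - 0.00003704·V_2 = 0.008333
  0.002601·V_2 - 0.00003704·V_1 - 0.002564·V_3 = 0
  0.00261·V_3 - 0.002564·V_2 = 0
Solving these 3 simultaneous equations (Gaussian elimination) gives:
  V_1 = 14.47 V, V_2 = 6.561 V, V_3 = 6.447 V
I_R4 = (V_3 - V_4)/R4 = (6.447 - 0)/22000 = 0.000293 A
|I_R4| = 0.000293 A

Final answer: |I_R4| = 0.000293 A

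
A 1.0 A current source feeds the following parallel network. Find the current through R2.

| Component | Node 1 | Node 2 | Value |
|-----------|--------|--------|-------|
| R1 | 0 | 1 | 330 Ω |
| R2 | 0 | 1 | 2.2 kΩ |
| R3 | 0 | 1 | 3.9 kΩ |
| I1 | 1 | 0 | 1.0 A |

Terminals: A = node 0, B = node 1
All resistors sit directly between nodes 0 and 1, so they are in parallel and share one voltage V; the full source current 1 A splits among them.
1/R_par = 1/330 + 1/2200 + 1/3900 = 0.003741 S  =>  R_par = 267.3 Ω
V = I × R_par = 1 × 267.3 = 267.3 V
I_R2 = V/R2 = 267.3/2200 = 0.1215 A

Final answer: 0.1215 A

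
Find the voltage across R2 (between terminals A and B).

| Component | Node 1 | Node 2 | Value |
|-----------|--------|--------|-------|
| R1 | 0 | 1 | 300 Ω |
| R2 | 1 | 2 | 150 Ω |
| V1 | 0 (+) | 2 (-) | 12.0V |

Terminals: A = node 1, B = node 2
R1 and R2 are in series across V1 (node 0 → node 1 → node 2), and the output A–B is taken across R2, so this is a voltage divider.
Series current: I = V1/(R1 + R2) = 12/(300 + 150) = 12/450 = 0.02667 A
V_R2 = I × R2 = V1 × R2/(R1 + R2) = 12 × 150/450 = 4 V

Final answer: 4 V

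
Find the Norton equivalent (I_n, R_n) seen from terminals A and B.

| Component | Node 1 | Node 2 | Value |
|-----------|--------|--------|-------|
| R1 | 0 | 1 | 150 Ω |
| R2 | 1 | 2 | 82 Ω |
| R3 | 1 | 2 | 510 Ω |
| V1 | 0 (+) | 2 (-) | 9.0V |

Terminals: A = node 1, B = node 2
Find the Thévenin equivalent first; then I_n = V_th/R_th and R_n = R_th.
Step 1 — V_th is the open-circuit voltage V_A - V_B (nothing connected across the terminals).
Nodal analysis, taking node 2 as the 0 V reference.
Source V1 fixes V_0 = 9 V.
KCL at each unknown node (sum of currents leaving = 0; resistances in Ω):
  Node 1: (V_1 - 9)/150 + (V_1 - 0)/82 + (V_1 - 0)/510 = 0
Collecting terms: 0.02082 × V_1 = 0.06  =>  V_1 = 2.881 V
V_th = V_1 - V_2 = 2.881 - 0 = 2.881 V
Step 2 — R_th: zero the source — replace V1 by a short circuit (node 2 merges into node 0) — and find the resistance seen between A (node 1) and B (node 0).
Reduce the network between node 1 (A) and node 0 (B) by series/parallel combination:
  Rp1 = R1 ‖ R2 ‖ R3 (parallel, all between nodes 0 and 1) = 1/(1/150 + 1/82 + 1/510) = 48.02 Ω
R_th = 48.02 Ω
I_n = V_th/R_th = 2.881/48.02 = 0.06 A, and R_n = R_th = 48.02 Ω

Final answer: I_n = 0.06 A, R_n = 48.02 Ω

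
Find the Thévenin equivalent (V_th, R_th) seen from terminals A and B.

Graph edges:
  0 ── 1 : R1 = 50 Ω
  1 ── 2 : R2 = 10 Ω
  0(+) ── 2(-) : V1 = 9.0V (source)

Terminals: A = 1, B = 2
Step 1 — V_th is the open-circuit voltage V_A - V_B (nothing connected across the terminals).
Nodal analysis, taking node 2 as the 0 V reference.
Source V1 fixes V_0 = 9 V.
KCL at each unknown node (sum of currents leaving = 0; resistances in Ω):
  Node 1: (V_1 - 9)/50 + (V_1 - 0)/10 = 0
Collecting terms: 0.12 × V_1 = 0.18  =>  V_1 = 1.5 V
V_th = V_1 - V_2 = 1.5 - 0 = 1.5 V
Step 2 — R_th: zero the source — replace V1 by a short circuit (node 2 merges into node 0) — and find the resistance seen between A (node 1) and B (node 0).
Reduce the network between node 1 (A) and node 0 (B) by series/parallel combination:
  Rp1 = R1 ‖ R2 (parallel, both between nodes 0 and 1) = 1/(1/50 + 1/10) = 8.333 Ω
R_th = 8.333 Ω

Final answer: V_th = 1.5 V, R_th = 8.333 Ω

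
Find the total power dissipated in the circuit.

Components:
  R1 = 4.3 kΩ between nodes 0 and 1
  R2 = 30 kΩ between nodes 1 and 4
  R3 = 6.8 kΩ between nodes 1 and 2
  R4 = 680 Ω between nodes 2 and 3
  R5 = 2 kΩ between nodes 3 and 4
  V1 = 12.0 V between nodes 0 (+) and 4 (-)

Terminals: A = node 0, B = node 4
Nodal analysis, taking node 4 as the 0 V reference.
Source V1 fixes V_0 = 12 V.
KCL at each unknown node (sum of currents leaving = 0; resistances in Ω):
  Node 1: (V_1 - 12)/4300 + (V_1 - 0)/30000 + (V_1 - V_2)/6800 = 0
  Node 2: (V_2 - V_1)/6800 + (V_2 - V_3)/680 = 0
  Node 3: (V_3 - V_2)/680 + (V_3 - 0)/2000 = 0
Collecting terms (coefficients in siemens):
  0.000413·V_1 - 0.0001471·V_2 = 0.002791
  0.001618·V_2 - 0.0001471·V_1 - 0.001471·V_3 = 0
  0.001971·V_3 - 0.001471·V_2 = 0
Solving these 3 simultaneous equations (Gaussian elimination) gives:
  V_1 = 7.514 V, V_2 = 2.124 V, V_3 = 1.585 V
Power in each resistor, P = (ΔV)²/R:
  P_R1 = (12 - 7.514)²/4300 = 0.004679 W
  P_R2 = (7.514 - 0)²/30000 = 0.001882 W
  P_R3 = (7.514 - 2.124)²/6800 = 0.004273 W
  P_R4 = (2.124 - 1.585)²/680 = 0.0004273 W
  P_R5 = (1.585 - 0)²/2000 = 0.001257 W
P_total = P_R1 + P_R2 + P_R3 + P_R4 + P_R5 = 0.01252 W

Final answer: 0.01252 W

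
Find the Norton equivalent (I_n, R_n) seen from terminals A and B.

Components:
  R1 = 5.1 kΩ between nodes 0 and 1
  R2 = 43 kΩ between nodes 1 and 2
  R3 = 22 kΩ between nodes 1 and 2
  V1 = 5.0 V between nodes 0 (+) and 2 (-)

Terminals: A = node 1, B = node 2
Find the Thévenin equivalent first; then I_n = V_th/R_th and R_n = R_th.
Step 1 — V_th is the open-circuit voltage V_A - V_B (nothing connected across the terminals).
Nodal analysis, taking node 2 as the 0 V reference.
Source V1 fixes V_0 = 5 V.
KCL at each unknown node (sum of currents leaving = 0; resistances in Ω):
  Node 1: (V_1 - 5)/5100 + (V_1 - 0)/43000 + (V_1 - 0)/22000 = 0
Collecting terms: 0.0002648 × V_1 = 0.0009804  =>  V_1 = 3.703 V
V_th = V_1 - V_2 = 3.703 - 0 = 3.703 V
Step 2 — R_th: zero the source — replace V1 by a short circuit (node 2 merges into node 0) — and find the resistance seen between A (node 1) and B (node 0).
Reduce the network between node 1 (A) and node 0 (B) by series/parallel combination:
  Rp1 = R1 ‖ R2 ‖ R3 (parallel, all between nodes 0 and 1) = 1/(1/5100 + 1/43000 + 1/22000) = 3777 Ω
R_th = 3.777 kΩ
I_n = V_th/R_th = 3.703/3777 = 0.0009804 A, and R_n = R_th = 3.777 kΩ

Final answer: I_n = 0.0009804 A, R_n = 3.777 kΩ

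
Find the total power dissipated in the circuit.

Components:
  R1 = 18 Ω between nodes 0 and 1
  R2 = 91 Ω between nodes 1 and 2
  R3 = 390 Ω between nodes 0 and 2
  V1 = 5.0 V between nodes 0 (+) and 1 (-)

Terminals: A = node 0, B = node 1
Nodal analysis, taking node 1 as the 0 V reference.
Source V1 fixes V_0 = 5 V.
KCL at each unknown node (sum of currents leaving = 0; resistances in Ω):
  Node 2: (V_2 - 0)/91 + (V_2 - 5)/390 = 0
Collecting terms: 0.01355 × V_2 = 0.01282  =>  V_2 = 0.9459 V
Power in each resistor, P = (ΔV)²/R:
  P_R1 = (5 - 0)²/18 = 1.389 W
  P_R2 = (0 - 0.9459)²/91 = 0.009833 W
  P_R3 = (5 - 0.9459)²/390 = 0.04214 W
P_total = P_R1 + P_R2 + P_R3 = 1.441 W

Final answer: 1.441 W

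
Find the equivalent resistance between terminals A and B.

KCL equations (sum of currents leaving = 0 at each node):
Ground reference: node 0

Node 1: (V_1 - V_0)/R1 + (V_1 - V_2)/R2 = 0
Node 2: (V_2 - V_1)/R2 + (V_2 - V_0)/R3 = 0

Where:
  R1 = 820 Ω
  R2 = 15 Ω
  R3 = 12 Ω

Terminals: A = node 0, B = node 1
Reduce the network between node 0 (A) and node 1 (B) by series/parallel combination:
  Rs1 = R3 + R2 (series, joined only at node 2) = 12 + 15 = 27 Ω
  Rp1 = R1 ‖ Rs1 (parallel, both between nodes 0 and 1) = 1/(1/820 + 1/27) = 26.14 Ω
R_eq = 26.14 Ω

Final answer: 26.14 Ω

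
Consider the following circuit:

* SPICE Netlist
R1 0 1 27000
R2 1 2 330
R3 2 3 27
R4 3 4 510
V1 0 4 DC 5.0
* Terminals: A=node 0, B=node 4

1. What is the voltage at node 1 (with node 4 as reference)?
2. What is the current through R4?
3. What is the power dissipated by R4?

Nodal analysis, taking node 4 as the 0 V reference.
Source V1 fixes V_0 = 5 V.
KCL at each unknown node (sum of currents leaving = 0; resistances in Ω):
  Node 1: (V_1 - 5)/27000 + (V_1 - V_2)/330 = 0
  Node 2: (V_2 - V_1)/330 + (V_2 - V_3)/27 = 0
  Node 3: (V_3 - V_2)/27 + (V_3 - 0)/510 = 0
Collecting terms (coefficients in siemens):
  0.003067·V_1 - 0.00303·V_2 = 0.0001852
  0.04007·V_2 - 0.00303·V_1 - 0.03704·V_3 = 0
  0.039·V_3 - 0.03704·V_2 = 0
Solving these 3 simultaneous equations (Gaussian elimination) gives:
  V_1 = 0.1556 V, V_2 = 0.09635 V, V_3 = 0.09151 V
Part 1:
  Read off the nodal solution: V_1 = 0.1556 V
Part 2:
  I_R4 = (V_3 - V_4)/R4 = (0.09151 - 0)/510 = 0.0001794 A
  Magnitude: I_R4 = 0.0001794 A
Part 3:
  I_R4 = (V_3 - V_4)/R4 = (0.09151 - 0)/510 = 0.0001794 A
  P_R4 = I_R4² × R4 = (0.0001794)² × 510 = 0.00001642 W

Final answers:
1. V_1 = 0.1556 V
2. I_R4 = 0.0001794 A
3. P_R4 = 1.642e-05 W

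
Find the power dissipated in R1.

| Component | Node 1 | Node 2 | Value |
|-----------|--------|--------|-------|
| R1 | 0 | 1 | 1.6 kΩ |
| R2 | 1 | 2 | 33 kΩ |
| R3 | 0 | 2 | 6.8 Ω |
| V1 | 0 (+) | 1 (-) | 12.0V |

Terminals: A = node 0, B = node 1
Nodal analysis, taking node 1 as the 0 V reference.
Source V1 fixes V_0 = 12 V.
KCL at each unknown node (sum of currents leaving = 0; resistances in Ω):
  Node 2: (V_2 - 0)/33000 + (V_2 - 12)/6.8 = 0
Collecting terms: 0.1471 × V_2 = 1.765  =>  V_2 = 12 V
I_R1 = (V_0 - V_1)/R1 = (12 - 0)/1600 = 0.0075 A
P_R1 = I_R1² × R1 = (0.0075)² × 1600 = 0.09 W

Final answer: 0.09 W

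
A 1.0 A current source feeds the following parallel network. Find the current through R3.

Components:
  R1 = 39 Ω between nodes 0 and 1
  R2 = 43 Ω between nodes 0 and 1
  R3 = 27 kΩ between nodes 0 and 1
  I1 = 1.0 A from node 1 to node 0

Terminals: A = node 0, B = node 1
All resistors sit directly between nodes 0 and 1, so they are in parallel and share one voltage V; the full source current 1 A splits among them.
1/R_par = 1/39 + 1/43 + 1/27000 = 0.04893 S  =>  R_par = 20.44 Ω
V = I × R_par = 1 × 20.44 = 20.44 V
I_R3 = V/R3 = 20.44/27000 = 0.0007569 A

Final answer: 0.0007569 A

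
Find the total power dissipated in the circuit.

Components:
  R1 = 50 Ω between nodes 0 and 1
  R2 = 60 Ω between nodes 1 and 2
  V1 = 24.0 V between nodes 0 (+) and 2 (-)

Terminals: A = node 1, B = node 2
Nodal analysis, taking node 2 as the 0 V reference.
Source V1 fixes V_0 = 24 V.
KCL at each unknown node (sum of currents leaving = 0; resistances in Ω):
  Node 1: (V_1 - 24)/50 + (V_1 - 0)/60 = 0
Collecting terms: 0.03667 × V_1 = 0.48  =>  V_1 = 13.09 V
Power in each resistor, P = (ΔV)²/R:
  P_R1 = (24 - 13.09)²/50 = 2.38 W
  P_R2 = (13.09 - 0)²/60 = 2.856 W
P_total = P_R1 + P_R2 = 5.236 W

Final answer: 5.236 W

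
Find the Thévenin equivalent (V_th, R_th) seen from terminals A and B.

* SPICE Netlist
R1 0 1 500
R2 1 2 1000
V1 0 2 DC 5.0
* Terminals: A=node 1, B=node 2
Step 1 — V_th is the open-circuit voltage V_A - V_B (nothing connected across the terminals).
Nodal analysis, taking node 2 as the 0 V reference.
Source V1 fixes V_0 = 5 V.
KCL at each unknown node (sum of currents leaving = 0; resistances in Ω):
  Node 1: (V_1 - 5)/500 + (V_1 - 0)/1000 = 0
Collecting terms: 0.003 × V_1 = 0.01  =>  V_1 = 3.333 V
V_th = V_1 - V_2 = 3.333 - 0 = 3.333 V
Step 2 — R_th: zero the source — replace V1 by a short circuit (node 2 merges into node 0) — and find the resistance seen between A (node 1) and B (node 0).
Reduce the network between node 1 (A) and node 0 (B) by series/parallel combination:
  Rp1 = R1 ‖ R2 (parallel, both between nodes 0 and 1) = 1/(1/500 + 1/1000) = 333.3 Ω
R_th = 333.3 Ω

Final answer: V_th = 3.333 V, R_th = 333.3 Ω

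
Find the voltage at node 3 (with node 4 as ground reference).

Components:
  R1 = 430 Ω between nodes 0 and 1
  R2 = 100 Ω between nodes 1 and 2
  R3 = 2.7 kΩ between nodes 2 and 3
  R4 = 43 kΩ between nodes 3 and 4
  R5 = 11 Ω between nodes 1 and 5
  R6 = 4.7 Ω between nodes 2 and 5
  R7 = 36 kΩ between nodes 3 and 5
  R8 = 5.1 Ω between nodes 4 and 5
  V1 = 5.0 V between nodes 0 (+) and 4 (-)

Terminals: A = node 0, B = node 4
Nodal analysis, taking node 4 as the 0 V reference.
Source V1 fixes V_0 = 5 V.
KCL at each unknown node (sum of currents leaving = 0; resistances in Ω):
  Node 1: (V_1 - 5)/430 + (V_1 - V_2)/100 + (V_1 - V_5)/11 = 0
  Node 2: (V_2 - V_1)/100 + (V_2 - V_3)/2700 + (V_2 - V_5)/4.7 = 0
  Node 3: (V_3 - V_2)/2700 + (V_3 - 0)/43000 + (V_3 - V_5)/36000 = 0
  Node 5: (V_5 - V_1)/11 + (V_5 - V_2)/4.7 + (V_5 - V_3)/36000 + (V_5 - 0)/5.1 = 0
Collecting terms (coefficients in siemens):
  0.1032·V_1 - 0.01·V_2 - 0.09091·V_5 = 0.01163
  0.2231·V_2 - 0.01·V_1 - 0.0003704·V_3 - 0.2128·V_5 = 0
  0.0004214·V_3 - 0.0003704·V_2 - 0.00002778·V_5 = 0
  0.4998·V_5 - 0.09091·V_1 - 0.2128·V_2 - 0.00002778·V_3 = 0
Solving these 4 simultaneous equations (Gaussian elimination) gives:
  V_1 = 0.1691 V, V_2 = 0.0623 V, V_3 = 0.05853 V, V_5 = 0.05729 V
The requested potential is V_3 = 0.05853 V.

Final answer: V_3 = 0.05853 V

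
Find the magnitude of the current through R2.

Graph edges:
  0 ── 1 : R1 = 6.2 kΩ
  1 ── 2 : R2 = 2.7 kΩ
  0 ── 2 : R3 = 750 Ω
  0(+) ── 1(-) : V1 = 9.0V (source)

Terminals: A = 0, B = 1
Nodal analysis, taking node 1 as the 0 V reference.
Source V1 fixes V_0 = 9 V.
KCL at each unknown node (sum of currents leaving = 0; resistances in Ω):
  Node 2: (V_2 - 0)/2700 + (V_2 - 9)/750 = 0
Collecting terms: 0.001704 × V_2 = 0.012  =>  V_2 = 7.043 V
I_R2 = (V_1 - V_2)/R2 = (0 - 7.043)/2700 = -0.002609 A
|I_R2| = 0.002609 A

Final answer: |I_R2| = 0.002609 A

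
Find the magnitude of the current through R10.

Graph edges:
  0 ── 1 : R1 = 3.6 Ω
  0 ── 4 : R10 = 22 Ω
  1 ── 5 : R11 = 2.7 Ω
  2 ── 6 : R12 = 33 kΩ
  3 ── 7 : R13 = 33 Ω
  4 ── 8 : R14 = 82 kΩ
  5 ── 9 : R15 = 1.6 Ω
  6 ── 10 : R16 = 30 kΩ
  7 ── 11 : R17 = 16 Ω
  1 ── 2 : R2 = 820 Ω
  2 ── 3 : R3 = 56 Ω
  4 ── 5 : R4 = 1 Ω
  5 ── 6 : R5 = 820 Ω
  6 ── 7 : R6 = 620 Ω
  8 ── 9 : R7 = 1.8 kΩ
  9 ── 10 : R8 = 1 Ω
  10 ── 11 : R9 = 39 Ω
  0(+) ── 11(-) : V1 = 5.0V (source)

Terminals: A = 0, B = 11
Nodal analysis, taking node 11 as the 0 V reference.
Source V1 fixes V_0 = 5 V.
KCL at each unknown node (sum of currents leaving = 0; resistances in Ω):
  Node 1: (V_1 - 5)/3.6 + (V_1 - V_2)/820 + (V_1 - V_5)/2.7 = 0
  Node 2: (V_2 - V_1)/820 + (V_2 - V_3)/56 + (V_2 - V_6)/33000 = 0
  Node 3: (V_3 - V_2)/56 + (V_3 - V_7)/33 = 0
  Node 4: (V_4 - V_5)/1 + (V_4 - 5)/22 + (V_4 - V_8)/82000 = 0
  Node 5: (V_5 - V_4)/1 + (V_5 - V_6)/820 + (V_5 - V_1)/2.7 + (V_5 - V_9)/1.6 = 0
  Node 6: (V_6 - V_5)/820 + (V_6 - V_7)/620 + (V_6 - V_2)/33000 + (V_6 - V_10)/30000 = 0
  Node 7: (V_7 - V_6)/620 + (V_7 - V_3)/33 + (V_7 - 0)/16 = 0
  Node 8: (V_8 - V_9)/1800 + (V_8 - V_4)/82000 = 0
  Node 9: (V_9 - V_8)/1800 + (V_9 - V_10)/1 + (V_9 - V_5)/1.6 = 0
  Node 10: (V_10 - V_9)/1 + (V_10 - 0)/39 + (V_10 - V_6)/30000 = 0
Collecting terms (coefficients in siemens):
  0.6494·V_1 - 0.00122·V_2 - 0.3704·V_5 = 1.389
  0.01911·V_2 - 0.00122·V_1 - 0.01786·V_3 - 0.0000303·V_6 = 0
  0.04816·V_3 - 0.01786·V_2 - 0.0303·V_7 = 0
  1.045·V_4 - 1·V_5 - 0.0000122·V_8 = 0.2273
  1.997·V_5 - 0.3704·V_1 - 1·V_4 - 0.00122·V_6 - 0.625·V_9 = 0
  0.002896·V_6 - 0.0000303·V_2 - 0.00122·V_5 - 0.001613·V_7 - 0.00003333·V_10 = 0
  0.09442·V_7 - 0.0303·V_3 - 0.001613·V_6 = 0
  0.0005678·V_8 - 0.0000122·V_4 - 0.0005556·V_9 = 0
  1.626·V_9 - 0.625·V_5 - 0.0005556·V_8 - 1·V_10 = 0
  1.026·V_10 - 0.00003333·V_6 - 1·V_9 = 0
Solving these 10 simultaneous equations (Gaussian elimination) gives:
  V_1 = 4.674 V, V_2 = 0.5773 V, V_3 = 0.2951 V, V_4 = 4.467 V
  V_5 = 4.443 V, V_6 = 1.996 V, V_7 = 0.1288 V, V_8 = 4.276 V
  V_9 = 4.272 V, V_10 = 4.165 V
I_R10 = (V_0 - V_4)/R10 = (5 - 4.467)/22 = 0.02423 A
|I_R10| = 0.02423 A

Final answer: |I_R10| = 0.02423 A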